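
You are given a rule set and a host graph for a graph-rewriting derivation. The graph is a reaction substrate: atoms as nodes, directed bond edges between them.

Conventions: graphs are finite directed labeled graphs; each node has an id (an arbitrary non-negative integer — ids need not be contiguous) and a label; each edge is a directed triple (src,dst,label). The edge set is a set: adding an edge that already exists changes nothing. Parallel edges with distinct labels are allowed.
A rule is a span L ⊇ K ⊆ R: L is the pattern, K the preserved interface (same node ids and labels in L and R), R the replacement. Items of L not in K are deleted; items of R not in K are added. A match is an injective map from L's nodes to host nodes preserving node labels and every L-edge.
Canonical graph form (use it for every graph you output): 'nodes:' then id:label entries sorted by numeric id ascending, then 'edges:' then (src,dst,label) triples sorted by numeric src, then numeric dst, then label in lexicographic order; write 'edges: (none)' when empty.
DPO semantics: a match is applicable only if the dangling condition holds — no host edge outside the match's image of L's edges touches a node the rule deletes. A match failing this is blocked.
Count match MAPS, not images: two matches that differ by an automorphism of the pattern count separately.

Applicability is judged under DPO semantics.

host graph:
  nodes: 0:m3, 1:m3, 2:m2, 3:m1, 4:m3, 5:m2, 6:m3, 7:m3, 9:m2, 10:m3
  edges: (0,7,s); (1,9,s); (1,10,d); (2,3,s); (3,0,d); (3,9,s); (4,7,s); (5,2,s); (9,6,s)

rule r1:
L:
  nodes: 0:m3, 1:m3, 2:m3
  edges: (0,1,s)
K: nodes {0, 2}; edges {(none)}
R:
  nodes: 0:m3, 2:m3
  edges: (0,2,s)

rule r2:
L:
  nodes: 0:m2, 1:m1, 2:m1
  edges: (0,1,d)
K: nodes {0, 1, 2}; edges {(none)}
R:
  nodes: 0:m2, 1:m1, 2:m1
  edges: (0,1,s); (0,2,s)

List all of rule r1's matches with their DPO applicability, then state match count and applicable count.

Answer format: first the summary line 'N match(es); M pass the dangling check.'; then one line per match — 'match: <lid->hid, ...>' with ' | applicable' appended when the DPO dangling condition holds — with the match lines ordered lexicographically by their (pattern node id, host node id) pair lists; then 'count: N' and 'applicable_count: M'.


8 match(es); 0 pass the dangling check.
match: 0->0, 1->7, 2->1
match: 0->0, 1->7, 2->4
match: 0->0, 1->7, 2->6
match: 0->0, 1->7, 2->10
match: 0->4, 1->7, 2->0
match: 0->4, 1->7, 2->1
match: 0->4, 1->7, 2->6
match: 0->4, 1->7, 2->10
count: 8
applicable_count: 0


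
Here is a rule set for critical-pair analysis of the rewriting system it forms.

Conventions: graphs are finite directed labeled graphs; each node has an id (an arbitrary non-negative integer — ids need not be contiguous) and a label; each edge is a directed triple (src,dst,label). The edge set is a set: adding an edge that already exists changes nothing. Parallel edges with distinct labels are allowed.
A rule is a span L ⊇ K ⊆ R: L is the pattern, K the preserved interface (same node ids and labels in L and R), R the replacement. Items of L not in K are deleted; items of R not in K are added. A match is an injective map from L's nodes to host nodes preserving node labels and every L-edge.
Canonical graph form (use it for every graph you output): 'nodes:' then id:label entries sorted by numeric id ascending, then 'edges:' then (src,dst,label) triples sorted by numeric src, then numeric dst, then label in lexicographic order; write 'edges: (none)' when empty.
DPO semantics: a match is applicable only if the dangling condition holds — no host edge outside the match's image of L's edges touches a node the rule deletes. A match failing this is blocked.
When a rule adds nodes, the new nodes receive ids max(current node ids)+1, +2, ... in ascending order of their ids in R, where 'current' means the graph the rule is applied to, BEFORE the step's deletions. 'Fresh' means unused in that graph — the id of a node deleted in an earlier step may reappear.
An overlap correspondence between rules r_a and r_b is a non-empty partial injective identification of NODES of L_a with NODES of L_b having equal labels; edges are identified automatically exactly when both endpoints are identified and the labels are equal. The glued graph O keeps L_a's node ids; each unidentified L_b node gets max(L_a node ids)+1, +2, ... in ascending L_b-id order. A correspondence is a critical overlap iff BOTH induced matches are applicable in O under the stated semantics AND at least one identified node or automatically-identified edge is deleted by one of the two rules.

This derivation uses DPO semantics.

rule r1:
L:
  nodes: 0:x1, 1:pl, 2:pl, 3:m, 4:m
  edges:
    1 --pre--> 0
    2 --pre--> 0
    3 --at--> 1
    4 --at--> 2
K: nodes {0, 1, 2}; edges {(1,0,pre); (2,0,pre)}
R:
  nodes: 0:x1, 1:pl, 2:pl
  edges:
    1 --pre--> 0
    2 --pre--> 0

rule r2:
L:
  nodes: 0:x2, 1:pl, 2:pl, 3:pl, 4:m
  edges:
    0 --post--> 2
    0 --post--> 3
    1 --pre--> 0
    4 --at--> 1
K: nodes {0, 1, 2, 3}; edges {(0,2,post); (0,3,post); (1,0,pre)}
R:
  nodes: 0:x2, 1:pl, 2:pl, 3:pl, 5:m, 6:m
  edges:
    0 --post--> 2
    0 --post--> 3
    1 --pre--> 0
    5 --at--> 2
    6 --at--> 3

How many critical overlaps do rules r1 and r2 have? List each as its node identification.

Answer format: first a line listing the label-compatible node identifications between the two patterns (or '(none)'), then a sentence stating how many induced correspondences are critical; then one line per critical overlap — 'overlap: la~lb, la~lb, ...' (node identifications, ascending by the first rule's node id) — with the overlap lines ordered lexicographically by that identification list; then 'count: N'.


label-compatible node identifications between L(r1) and L(r2): 1~1, 1~2, 1~3, 2~1, 2~2, 2~3, 3~4, 4~4
6 of the induced correspondences are critical overlaps of r1 and r2.
overlap: 1~1, 2~2, 3~4
overlap: 1~1, 2~3, 3~4
overlap: 1~1, 3~4
overlap: 1~2, 2~1, 4~4
overlap: 1~3, 2~1, 4~4
overlap: 2~1, 4~4
count: 6


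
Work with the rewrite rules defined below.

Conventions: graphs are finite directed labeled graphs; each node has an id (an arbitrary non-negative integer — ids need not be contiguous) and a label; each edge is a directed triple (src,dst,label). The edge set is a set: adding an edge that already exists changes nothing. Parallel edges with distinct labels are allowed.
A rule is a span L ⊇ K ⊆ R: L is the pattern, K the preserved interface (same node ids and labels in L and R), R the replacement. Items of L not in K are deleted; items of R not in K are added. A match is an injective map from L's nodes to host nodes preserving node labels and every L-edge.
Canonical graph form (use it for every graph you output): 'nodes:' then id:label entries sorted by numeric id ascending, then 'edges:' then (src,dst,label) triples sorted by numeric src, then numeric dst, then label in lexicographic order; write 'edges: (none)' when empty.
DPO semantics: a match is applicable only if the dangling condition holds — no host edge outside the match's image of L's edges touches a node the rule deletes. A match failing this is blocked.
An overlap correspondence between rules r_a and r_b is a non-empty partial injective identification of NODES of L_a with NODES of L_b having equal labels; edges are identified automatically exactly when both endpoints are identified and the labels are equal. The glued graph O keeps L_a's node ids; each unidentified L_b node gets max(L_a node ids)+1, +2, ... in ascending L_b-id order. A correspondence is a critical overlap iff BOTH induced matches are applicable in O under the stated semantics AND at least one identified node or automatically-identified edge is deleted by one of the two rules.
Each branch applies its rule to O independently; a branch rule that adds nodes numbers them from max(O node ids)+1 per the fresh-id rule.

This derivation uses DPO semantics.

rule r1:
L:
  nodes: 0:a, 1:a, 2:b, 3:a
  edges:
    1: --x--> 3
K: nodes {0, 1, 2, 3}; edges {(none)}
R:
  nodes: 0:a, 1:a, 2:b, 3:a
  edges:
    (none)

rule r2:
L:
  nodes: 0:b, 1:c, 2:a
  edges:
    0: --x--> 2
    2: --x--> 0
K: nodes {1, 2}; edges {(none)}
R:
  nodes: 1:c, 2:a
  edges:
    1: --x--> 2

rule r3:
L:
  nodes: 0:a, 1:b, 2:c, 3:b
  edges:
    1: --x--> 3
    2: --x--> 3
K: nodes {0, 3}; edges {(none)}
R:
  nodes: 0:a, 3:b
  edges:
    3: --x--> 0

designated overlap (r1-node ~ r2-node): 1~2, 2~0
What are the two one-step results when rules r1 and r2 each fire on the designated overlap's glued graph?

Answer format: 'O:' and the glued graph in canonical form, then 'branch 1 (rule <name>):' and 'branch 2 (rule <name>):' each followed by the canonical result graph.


O:
nodes: 0:a, 1:a, 2:b, 3:a, 4:c
edges: (1,2,x); (1,3,x); (2,1,x)
branch 1 (rule r1):
nodes: 0:a, 1:a, 2:b, 3:a, 4:c
edges: (1,2,x); (2,1,x)
branch 2 (rule r2):
nodes: 0:a, 1:a, 3:a, 4:c
edges: (1,3,x); (4,1,x)


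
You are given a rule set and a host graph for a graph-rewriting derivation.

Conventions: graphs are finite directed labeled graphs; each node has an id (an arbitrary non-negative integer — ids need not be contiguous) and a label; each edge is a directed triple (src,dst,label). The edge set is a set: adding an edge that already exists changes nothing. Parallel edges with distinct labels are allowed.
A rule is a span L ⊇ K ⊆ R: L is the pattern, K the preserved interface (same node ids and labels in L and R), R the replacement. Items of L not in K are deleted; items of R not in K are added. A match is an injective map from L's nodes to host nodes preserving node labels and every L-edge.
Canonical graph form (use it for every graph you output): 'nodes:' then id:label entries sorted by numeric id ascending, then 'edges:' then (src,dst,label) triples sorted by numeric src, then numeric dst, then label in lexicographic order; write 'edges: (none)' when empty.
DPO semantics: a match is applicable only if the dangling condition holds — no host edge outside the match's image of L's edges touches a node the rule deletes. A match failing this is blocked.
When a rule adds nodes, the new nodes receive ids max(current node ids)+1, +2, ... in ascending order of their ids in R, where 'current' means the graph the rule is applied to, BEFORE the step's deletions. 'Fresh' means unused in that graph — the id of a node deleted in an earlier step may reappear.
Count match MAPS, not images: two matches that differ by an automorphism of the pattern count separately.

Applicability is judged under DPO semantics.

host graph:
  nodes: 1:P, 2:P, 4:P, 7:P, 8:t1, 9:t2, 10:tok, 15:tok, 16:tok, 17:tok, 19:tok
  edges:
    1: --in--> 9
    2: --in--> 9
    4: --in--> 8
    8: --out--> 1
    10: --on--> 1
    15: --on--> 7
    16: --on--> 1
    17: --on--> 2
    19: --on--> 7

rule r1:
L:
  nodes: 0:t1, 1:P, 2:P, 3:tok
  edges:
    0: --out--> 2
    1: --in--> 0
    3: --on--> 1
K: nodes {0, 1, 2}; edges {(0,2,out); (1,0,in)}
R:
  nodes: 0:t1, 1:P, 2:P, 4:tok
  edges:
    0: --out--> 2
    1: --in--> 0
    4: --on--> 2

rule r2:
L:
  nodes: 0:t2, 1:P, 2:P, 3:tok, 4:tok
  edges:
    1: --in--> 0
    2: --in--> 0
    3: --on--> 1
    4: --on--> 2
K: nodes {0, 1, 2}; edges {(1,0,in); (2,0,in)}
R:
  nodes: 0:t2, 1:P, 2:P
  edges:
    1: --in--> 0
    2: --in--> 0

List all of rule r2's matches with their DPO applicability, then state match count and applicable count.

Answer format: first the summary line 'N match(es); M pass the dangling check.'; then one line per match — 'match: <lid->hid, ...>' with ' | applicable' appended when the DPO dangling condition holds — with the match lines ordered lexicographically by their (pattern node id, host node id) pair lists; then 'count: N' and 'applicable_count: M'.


4 match(es); 4 pass the dangling check.
match: 0->9, 1->1, 2->2, 3->10, 4->17 | applicable
match: 0->9, 1->1, 2->2, 3->16, 4->17 | applicable
match: 0->9, 1->2, 2->1, 3->17, 4->10 | applicable
match: 0->9, 1->2, 2->1, 3->17, 4->16 | applicable
count: 4
applicable_count: 4


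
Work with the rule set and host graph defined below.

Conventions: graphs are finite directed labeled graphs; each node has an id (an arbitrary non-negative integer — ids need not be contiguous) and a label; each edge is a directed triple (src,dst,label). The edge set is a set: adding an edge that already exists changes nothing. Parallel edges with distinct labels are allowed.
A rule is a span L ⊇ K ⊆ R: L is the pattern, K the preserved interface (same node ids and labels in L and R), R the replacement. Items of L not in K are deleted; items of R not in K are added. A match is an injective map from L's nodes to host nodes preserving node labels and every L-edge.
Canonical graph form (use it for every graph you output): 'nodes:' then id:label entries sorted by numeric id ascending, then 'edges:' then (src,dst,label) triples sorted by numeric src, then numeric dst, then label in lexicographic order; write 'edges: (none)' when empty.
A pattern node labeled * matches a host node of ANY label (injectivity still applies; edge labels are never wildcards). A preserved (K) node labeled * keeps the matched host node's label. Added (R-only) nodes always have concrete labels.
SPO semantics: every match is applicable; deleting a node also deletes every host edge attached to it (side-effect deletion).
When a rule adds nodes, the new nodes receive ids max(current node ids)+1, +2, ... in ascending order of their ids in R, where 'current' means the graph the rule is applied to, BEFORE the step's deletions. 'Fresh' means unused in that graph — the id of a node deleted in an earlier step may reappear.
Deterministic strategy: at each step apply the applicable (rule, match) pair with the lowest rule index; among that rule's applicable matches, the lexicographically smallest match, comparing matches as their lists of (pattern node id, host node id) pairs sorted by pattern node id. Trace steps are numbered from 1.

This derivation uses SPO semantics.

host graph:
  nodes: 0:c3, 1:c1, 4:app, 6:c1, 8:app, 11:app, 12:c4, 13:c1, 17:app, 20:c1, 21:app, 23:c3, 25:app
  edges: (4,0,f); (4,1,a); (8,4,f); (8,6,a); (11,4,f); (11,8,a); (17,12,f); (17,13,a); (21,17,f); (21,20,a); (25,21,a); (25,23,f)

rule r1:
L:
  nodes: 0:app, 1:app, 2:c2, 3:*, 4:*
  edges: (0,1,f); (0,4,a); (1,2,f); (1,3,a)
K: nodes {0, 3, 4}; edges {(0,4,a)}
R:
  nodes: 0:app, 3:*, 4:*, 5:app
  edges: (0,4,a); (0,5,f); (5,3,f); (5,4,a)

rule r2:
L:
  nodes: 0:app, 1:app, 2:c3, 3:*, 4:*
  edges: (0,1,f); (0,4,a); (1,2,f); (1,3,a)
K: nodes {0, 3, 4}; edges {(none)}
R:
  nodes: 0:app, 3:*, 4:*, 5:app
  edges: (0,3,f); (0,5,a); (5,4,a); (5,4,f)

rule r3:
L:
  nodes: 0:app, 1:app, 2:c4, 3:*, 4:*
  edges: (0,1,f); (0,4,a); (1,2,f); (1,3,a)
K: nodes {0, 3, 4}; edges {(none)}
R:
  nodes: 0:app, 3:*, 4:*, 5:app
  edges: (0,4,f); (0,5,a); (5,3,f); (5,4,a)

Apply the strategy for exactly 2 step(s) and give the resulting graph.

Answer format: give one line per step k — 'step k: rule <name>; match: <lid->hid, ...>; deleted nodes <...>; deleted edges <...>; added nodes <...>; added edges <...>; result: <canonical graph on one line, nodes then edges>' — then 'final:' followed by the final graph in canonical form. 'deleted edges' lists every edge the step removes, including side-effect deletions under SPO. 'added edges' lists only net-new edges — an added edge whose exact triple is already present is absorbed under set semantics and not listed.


step 1: rule r2; match: 0->8, 1->4, 2->0, 3->1, 4->6; deleted nodes 0, 4; deleted edges (4,0,f); (4,1,a); (8,4,f); (8,6,a); (11,4,f); added nodes 26; added edges (8,1,f); (8,26,a); (26,6,a); (26,6,f); result: nodes: 1:c1, 6:c1, 8:app, 11:app, 12:c4, 13:c1, 17:app, 20:c1, 21:app, 23:c3, 25:app, 26:app edges: (8,1,f); (8,26,a); (11,8,a); (17,12,f); (17,13,a); (21,17,f); (21,20,a); (25,21,a); (25,23,f); (26,6,a); (26,6,f)
step 2: rule r3; match: 0->21, 1->17, 2->12, 3->13, 4->20; deleted nodes 12, 17; deleted edges (17,12,f); (17,13,a); (21,17,f); (21,20,a); added nodes 27; added edges (21,20,f); (21,27,a); (27,13,f); (27,20,a); result: nodes: 1:c1, 6:c1, 8:app, 11:app, 13:c1, 20:c1, 21:app, 23:c3, 25:app, 26:app, 27:app edges: (8,1,f); (8,26,a); (11,8,a); (21,20,f); (21,27,a); (25,21,a); (25,23,f); (26,6,a); (26,6,f); (27,13,f); (27,20,a)
final:
nodes: 1:c1, 6:c1, 8:app, 11:app, 13:c1, 20:c1, 21:app, 23:c3, 25:app, 26:app, 27:app
edges: (8,1,f); (8,26,a); (11,8,a); (21,20,f); (21,27,a); (25,21,a); (25,23,f); (26,6,a); (26,6,f); (27,13,f); (27,20,a)


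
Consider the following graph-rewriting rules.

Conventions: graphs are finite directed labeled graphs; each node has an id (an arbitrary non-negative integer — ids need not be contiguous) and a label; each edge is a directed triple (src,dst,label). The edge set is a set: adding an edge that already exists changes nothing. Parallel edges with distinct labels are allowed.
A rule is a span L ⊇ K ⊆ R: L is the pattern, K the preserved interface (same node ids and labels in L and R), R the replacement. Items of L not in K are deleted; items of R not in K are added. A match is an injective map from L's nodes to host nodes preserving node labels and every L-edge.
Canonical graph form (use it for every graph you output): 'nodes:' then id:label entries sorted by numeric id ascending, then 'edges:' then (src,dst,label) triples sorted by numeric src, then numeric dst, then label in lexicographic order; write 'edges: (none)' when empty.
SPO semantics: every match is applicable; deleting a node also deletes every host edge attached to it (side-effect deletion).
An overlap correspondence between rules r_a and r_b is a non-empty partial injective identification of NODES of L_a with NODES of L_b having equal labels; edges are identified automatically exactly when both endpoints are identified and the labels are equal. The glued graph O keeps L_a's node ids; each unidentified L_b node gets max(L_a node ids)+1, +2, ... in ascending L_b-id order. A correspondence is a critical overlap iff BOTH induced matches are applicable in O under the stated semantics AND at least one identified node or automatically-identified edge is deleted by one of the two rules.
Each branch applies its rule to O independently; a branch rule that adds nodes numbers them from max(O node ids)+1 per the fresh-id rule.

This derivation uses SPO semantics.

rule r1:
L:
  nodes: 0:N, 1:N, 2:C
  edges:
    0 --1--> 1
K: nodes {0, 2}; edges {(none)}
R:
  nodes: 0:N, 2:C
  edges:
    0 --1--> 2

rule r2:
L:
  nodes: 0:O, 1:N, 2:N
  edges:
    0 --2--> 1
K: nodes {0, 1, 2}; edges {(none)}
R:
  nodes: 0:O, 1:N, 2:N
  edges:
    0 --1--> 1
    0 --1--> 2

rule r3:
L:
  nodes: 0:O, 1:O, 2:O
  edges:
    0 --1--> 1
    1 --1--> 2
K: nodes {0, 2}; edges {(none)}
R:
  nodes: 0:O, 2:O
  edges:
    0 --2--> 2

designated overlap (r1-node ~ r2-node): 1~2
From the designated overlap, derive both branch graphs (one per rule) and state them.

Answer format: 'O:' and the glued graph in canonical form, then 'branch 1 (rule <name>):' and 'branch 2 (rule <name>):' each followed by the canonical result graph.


O:
nodes: 0:N, 1:N, 2:C, 3:O, 4:N
edges: (0,1,1); (3,4,2)
branch 1 (rule r1):
nodes: 0:N, 2:C, 3:O, 4:N
edges: (0,2,1); (3,4,2)
branch 2 (rule r2):
nodes: 0:N, 1:N, 2:C, 3:O, 4:N
edges: (0,1,1); (3,1,1); (3,4,1)


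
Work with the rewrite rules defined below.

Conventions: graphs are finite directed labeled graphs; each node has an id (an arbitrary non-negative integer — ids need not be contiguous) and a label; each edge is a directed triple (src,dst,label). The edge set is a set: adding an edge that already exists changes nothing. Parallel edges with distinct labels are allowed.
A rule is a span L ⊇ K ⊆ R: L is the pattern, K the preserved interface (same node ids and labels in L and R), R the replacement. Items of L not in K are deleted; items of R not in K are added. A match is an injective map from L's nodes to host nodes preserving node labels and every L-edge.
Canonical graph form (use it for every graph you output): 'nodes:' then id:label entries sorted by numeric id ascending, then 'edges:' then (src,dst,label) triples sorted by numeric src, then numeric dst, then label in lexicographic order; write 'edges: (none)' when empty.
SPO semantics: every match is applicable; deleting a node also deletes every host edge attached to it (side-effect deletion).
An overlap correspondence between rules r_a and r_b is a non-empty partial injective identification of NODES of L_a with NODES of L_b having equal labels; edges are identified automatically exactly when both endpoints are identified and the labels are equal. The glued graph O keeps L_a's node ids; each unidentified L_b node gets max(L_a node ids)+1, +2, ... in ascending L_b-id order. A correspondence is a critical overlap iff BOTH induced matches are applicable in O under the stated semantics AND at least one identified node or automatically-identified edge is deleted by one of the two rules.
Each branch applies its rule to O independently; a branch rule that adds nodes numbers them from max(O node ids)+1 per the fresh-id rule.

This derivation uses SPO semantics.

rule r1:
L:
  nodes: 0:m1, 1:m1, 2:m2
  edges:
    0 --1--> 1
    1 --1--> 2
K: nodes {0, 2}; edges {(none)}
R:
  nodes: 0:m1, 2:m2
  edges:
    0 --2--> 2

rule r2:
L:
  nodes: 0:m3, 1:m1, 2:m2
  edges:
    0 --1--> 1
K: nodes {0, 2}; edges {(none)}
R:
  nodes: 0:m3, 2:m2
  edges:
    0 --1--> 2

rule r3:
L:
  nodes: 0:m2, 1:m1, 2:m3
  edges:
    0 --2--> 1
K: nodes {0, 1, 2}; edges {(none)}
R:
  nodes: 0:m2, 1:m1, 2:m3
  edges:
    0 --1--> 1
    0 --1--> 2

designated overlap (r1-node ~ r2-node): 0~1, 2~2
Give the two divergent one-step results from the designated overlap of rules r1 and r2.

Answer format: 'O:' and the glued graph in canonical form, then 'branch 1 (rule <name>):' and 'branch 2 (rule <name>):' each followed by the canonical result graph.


O:
nodes: 0:m1, 1:m1, 2:m2, 3:m3
edges: (0,1,1); (1,2,1); (3,0,1)
branch 1 (rule r1):
nodes: 0:m1, 2:m2, 3:m3
edges: (0,2,2); (3,0,1)
branch 2 (rule r2):
nodes: 1:m1, 2:m2, 3:m3
edges: (1,2,1); (3,2,1)


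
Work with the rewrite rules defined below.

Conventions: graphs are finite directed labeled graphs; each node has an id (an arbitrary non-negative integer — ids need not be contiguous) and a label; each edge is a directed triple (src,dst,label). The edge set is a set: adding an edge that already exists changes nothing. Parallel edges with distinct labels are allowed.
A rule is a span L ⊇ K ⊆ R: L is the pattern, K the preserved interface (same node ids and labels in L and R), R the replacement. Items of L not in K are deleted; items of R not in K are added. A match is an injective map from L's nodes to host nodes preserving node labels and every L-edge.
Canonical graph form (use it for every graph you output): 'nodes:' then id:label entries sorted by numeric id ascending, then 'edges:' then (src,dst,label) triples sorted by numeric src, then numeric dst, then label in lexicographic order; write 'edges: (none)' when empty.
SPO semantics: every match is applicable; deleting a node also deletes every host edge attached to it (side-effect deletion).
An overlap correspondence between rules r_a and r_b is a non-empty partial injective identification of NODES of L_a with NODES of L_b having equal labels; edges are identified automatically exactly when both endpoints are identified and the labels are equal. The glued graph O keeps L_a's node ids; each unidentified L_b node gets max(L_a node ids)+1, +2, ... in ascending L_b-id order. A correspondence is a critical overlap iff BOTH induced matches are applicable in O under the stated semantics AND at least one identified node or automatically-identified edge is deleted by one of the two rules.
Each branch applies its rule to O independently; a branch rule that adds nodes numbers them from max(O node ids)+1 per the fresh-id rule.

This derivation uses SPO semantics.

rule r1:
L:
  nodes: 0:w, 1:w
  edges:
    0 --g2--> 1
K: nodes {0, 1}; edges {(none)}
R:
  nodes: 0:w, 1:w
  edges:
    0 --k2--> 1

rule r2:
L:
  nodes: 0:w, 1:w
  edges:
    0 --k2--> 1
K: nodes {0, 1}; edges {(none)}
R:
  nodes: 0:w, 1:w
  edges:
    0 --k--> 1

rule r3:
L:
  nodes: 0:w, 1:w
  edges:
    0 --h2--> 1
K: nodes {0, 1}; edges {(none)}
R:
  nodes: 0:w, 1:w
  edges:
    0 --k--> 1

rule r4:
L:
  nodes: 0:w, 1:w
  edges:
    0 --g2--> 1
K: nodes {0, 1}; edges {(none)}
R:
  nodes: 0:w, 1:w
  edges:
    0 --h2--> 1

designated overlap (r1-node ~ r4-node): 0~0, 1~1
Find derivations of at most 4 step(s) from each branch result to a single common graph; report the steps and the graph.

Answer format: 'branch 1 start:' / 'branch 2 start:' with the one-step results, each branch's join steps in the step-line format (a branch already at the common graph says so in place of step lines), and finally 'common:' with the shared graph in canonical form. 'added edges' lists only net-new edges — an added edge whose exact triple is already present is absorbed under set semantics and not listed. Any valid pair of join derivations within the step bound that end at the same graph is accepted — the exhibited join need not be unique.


branch 1 start:
nodes: 0:w, 1:w
edges: (0,1,k2)
branch 2 start:
nodes: 0:w, 1:w
edges: (0,1,h2)
branch 1 step 1: rule r2; match: 0->0, 1->1; deleted nodes (none); deleted edges (0,1,k2); added nodes (none); added edges (0,1,k); result: nodes: 0:w, 1:w edges: (0,1,k)
branch 2 step 1: rule r3; match: 0->0, 1->1; deleted nodes (none); deleted edges (0,1,h2); added nodes (none); added edges (0,1,k); result: nodes: 0:w, 1:w edges: (0,1,k)
common:
nodes: 0:w, 1:w
edges: (0,1,k)


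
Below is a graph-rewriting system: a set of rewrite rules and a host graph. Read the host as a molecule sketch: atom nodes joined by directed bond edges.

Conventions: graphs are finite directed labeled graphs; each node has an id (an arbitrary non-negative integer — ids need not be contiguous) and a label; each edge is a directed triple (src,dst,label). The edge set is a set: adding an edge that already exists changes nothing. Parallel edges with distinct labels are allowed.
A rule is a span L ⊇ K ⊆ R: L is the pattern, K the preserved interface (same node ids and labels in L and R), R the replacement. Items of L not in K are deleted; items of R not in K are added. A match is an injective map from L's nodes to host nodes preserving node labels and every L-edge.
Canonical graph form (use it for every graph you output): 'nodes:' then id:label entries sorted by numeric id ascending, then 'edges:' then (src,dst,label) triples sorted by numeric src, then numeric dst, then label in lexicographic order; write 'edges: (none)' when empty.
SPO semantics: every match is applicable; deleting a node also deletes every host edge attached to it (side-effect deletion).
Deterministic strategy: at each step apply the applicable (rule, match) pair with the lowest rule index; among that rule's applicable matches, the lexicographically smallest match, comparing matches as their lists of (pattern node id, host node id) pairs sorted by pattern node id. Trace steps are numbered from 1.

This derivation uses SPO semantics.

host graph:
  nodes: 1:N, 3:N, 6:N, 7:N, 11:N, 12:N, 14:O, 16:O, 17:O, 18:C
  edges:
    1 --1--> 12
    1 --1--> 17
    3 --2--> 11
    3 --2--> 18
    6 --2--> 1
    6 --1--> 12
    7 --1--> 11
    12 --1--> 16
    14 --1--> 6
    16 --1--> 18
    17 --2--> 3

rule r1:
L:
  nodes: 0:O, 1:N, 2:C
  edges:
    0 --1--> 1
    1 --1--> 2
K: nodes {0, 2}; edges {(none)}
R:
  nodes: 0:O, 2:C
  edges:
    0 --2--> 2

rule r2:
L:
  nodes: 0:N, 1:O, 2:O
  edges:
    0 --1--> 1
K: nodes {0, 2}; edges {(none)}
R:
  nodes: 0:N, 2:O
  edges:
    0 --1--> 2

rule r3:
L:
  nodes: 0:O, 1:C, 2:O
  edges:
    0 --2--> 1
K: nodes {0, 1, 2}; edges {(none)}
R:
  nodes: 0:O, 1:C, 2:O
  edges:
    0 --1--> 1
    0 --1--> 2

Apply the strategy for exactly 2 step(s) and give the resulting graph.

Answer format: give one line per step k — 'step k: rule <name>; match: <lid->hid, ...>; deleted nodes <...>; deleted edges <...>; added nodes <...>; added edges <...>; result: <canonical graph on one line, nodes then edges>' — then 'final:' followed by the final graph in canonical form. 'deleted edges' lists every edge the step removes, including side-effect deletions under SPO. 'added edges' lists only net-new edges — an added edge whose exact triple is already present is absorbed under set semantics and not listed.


step 1: rule r2; match: 0->1, 1->17, 2->14; deleted nodes 17; deleted edges (1,17,1); (17,3,2); added nodes (none); added edges (1,14,1); result: nodes: 1:N, 3:N, 6:N, 7:N, 11:N, 12:N, 14:O, 16:O, 18:C edges: (1,12,1); (1,14,1); (3,11,2); (3,18,2); (6,1,2); (6,12,1); (7,11,1); (12,16,1); (14,6,1); (16,18,1)
step 2: rule r2; match: 0->1, 1->14, 2->16; deleted nodes 14; deleted edges (1,14,1); (14,6,1); added nodes (none); added edges (1,16,1); result: nodes: 1:N, 3:N, 6:N, 7:N, 11:N, 12:N, 16:O, 18:C edges: (1,12,1); (1,16,1); (3,11,2); (3,18,2); (6,1,2); (6,12,1); (7,11,1); (12,16,1); (16,18,1)
final:
nodes: 1:N, 3:N, 6:N, 7:N, 11:N, 12:N, 16:O, 18:C
edges: (1,12,1); (1,16,1); (3,11,2); (3,18,2); (6,1,2); (6,12,1); (7,11,1); (12,16,1); (16,18,1)


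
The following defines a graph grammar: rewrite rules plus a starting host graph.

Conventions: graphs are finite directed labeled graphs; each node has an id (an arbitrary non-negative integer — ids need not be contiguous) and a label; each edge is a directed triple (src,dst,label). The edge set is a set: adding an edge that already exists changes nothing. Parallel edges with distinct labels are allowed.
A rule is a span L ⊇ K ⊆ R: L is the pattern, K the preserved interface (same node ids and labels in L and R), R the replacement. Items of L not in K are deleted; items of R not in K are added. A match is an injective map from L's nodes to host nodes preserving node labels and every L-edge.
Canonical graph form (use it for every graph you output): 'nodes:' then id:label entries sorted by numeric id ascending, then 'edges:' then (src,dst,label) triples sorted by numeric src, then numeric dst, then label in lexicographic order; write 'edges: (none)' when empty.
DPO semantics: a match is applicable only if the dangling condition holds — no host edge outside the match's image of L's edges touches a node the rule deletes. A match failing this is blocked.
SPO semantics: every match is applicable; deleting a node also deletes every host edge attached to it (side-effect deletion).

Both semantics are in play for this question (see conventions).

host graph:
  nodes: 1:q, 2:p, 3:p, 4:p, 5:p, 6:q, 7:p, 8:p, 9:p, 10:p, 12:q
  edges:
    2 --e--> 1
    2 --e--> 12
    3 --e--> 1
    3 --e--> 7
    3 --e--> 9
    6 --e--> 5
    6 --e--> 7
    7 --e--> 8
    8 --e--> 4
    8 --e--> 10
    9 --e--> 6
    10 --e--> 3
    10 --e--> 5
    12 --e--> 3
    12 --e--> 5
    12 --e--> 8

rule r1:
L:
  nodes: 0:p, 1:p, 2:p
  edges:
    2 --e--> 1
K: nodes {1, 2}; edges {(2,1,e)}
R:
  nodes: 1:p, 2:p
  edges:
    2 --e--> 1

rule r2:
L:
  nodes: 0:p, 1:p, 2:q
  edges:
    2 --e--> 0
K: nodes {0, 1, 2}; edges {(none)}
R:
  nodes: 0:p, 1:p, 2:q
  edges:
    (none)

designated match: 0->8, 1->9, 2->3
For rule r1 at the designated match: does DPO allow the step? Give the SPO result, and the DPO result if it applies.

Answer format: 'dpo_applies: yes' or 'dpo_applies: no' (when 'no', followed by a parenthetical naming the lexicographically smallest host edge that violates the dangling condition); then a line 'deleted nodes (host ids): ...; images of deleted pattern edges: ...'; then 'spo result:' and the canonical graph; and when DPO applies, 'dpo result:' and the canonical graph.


dpo_applies: no
(the rule deletes node 8, which keeps host edge (7,8,e) outside the match image — the dangling condition fails, DPO blocks; SPO proceeds and side-deletes such edges)
deleted nodes (host ids): 8; images of deleted pattern edges: (none)
spo result:
nodes: 1:q, 2:p, 3:p, 4:p, 5:p, 6:q, 7:p, 9:p, 10:p, 12:q
edges: (2,1,e); (2,12,e); (3,1,e); (3,7,e); (3,9,e); (6,5,e); (6,7,e); (9,6,e); (10,3,e); (10,5,e); (12,3,e); (12,5,e)


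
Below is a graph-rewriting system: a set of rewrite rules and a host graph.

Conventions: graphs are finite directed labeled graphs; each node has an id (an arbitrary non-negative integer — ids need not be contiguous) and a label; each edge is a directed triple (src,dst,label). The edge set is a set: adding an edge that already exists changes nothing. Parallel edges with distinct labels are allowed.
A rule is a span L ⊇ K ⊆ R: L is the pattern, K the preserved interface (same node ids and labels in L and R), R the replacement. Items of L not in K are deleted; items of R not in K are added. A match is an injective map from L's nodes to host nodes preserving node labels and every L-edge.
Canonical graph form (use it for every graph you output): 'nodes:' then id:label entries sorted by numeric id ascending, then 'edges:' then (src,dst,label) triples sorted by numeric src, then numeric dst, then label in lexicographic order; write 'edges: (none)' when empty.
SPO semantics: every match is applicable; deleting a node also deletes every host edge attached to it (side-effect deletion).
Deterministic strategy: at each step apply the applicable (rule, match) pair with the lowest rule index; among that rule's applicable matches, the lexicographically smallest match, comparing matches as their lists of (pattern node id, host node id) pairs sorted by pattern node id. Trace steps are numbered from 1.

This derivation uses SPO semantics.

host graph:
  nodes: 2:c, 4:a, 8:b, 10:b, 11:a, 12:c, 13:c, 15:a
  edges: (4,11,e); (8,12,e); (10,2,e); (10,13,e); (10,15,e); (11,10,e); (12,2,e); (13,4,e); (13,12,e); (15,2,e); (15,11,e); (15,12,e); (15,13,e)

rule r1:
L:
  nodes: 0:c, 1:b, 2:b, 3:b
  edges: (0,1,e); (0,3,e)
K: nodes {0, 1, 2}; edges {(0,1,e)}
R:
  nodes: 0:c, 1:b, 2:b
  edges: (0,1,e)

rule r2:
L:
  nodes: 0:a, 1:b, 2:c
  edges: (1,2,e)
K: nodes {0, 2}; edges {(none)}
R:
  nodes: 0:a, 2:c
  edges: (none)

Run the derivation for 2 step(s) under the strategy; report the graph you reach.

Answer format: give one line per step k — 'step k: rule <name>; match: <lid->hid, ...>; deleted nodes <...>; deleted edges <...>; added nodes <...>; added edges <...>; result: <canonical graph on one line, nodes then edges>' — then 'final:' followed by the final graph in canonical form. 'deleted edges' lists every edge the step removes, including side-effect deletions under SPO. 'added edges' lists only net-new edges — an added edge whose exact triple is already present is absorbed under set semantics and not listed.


step 1: rule r2; match: 0->4, 1->8, 2->12; deleted nodes 8; deleted edges (8,12,e); added nodes (none); added edges (none); result: nodes: 2:c, 4:a, 10:b, 11:a, 12:c, 13:c, 15:a edges: (4,11,e); (10,2,e); (10,13,e); (10,15,e); (11,10,e); (12,2,e); (13,4,e); (13,12,e); (15,2,e); (15,11,e); (15,12,e); (15,13,e)
step 2: rule r2; match: 0->4, 1->10, 2->2; deleted nodes 10; deleted edges (10,2,e); (10,13,e); (10,15,e); (11,10,e); added nodes (none); added edges (none); result: nodes: 2:c, 4:a, 11:a, 12:c, 13:c, 15:a edges: (4,11,e); (12,2,e); (13,4,e); (13,12,e); (15,2,e); (15,11,e); (15,12,e); (15,13,e)
final:
nodes: 2:c, 4:a, 11:a, 12:c, 13:c, 15:a
edges: (4,11,e); (12,2,e); (13,4,e); (13,12,e); (15,2,e); (15,11,e); (15,12,e); (15,13,e)


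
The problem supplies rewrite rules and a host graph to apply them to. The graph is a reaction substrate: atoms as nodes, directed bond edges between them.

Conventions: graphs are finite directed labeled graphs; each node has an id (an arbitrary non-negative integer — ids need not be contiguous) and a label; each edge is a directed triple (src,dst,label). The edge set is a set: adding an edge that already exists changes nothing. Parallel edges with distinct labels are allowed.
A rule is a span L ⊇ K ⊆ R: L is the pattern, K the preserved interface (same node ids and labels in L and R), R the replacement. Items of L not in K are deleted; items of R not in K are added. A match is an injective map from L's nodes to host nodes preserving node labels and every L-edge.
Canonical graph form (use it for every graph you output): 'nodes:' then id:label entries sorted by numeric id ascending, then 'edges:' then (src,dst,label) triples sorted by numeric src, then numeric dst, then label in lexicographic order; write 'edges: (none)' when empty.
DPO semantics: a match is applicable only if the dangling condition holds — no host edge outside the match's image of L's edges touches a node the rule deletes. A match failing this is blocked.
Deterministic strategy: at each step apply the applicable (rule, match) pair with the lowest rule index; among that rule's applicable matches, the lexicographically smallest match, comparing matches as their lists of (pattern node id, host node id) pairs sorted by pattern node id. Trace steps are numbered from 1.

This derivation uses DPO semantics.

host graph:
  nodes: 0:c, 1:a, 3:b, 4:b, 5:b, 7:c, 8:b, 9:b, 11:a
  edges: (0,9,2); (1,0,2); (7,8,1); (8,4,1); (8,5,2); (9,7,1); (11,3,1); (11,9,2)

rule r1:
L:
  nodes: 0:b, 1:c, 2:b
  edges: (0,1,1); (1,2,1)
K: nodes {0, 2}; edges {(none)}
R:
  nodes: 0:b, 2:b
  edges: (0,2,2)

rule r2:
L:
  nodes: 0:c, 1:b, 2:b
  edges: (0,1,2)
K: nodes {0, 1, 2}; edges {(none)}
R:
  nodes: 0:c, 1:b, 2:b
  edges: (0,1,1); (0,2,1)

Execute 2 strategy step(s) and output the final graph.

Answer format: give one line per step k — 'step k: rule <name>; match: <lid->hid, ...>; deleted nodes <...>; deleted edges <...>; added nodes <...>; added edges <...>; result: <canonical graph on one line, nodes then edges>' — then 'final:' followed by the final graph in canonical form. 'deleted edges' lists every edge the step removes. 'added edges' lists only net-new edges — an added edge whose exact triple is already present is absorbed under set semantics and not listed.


step 1: rule r1; match: 0->9, 1->7, 2->8; deleted nodes 7; deleted edges (7,8,1); (9,7,1); added nodes (none); added edges (9,8,2); result: nodes: 0:c, 1:a, 3:b, 4:b, 5:b, 8:b, 9:b, 11:a edges: (0,9,2); (1,0,2); (8,4,1); (8,5,2); (9,8,2); (11,3,1); (11,9,2)
step 2: rule r2; match: 0->0, 1->9, 2->3; deleted nodes (none); deleted edges (0,9,2); added nodes (none); added edges (0,3,1); (0,9,1); result: nodes: 0:c, 1:a, 3:b, 4:b, 5:b, 8:b, 9:b, 11:a edges: (0,3,1); (0,9,1); (1,0,2); (8,4,1); (8,5,2); (9,8,2); (11,3,1); (11,9,2)
final:
nodes: 0:c, 1:a, 3:b, 4:b, 5:b, 8:b, 9:b, 11:a
edges: (0,3,1); (0,9,1); (1,0,2); (8,4,1); (8,5,2); (9,8,2); (11,3,1); (11,9,2)


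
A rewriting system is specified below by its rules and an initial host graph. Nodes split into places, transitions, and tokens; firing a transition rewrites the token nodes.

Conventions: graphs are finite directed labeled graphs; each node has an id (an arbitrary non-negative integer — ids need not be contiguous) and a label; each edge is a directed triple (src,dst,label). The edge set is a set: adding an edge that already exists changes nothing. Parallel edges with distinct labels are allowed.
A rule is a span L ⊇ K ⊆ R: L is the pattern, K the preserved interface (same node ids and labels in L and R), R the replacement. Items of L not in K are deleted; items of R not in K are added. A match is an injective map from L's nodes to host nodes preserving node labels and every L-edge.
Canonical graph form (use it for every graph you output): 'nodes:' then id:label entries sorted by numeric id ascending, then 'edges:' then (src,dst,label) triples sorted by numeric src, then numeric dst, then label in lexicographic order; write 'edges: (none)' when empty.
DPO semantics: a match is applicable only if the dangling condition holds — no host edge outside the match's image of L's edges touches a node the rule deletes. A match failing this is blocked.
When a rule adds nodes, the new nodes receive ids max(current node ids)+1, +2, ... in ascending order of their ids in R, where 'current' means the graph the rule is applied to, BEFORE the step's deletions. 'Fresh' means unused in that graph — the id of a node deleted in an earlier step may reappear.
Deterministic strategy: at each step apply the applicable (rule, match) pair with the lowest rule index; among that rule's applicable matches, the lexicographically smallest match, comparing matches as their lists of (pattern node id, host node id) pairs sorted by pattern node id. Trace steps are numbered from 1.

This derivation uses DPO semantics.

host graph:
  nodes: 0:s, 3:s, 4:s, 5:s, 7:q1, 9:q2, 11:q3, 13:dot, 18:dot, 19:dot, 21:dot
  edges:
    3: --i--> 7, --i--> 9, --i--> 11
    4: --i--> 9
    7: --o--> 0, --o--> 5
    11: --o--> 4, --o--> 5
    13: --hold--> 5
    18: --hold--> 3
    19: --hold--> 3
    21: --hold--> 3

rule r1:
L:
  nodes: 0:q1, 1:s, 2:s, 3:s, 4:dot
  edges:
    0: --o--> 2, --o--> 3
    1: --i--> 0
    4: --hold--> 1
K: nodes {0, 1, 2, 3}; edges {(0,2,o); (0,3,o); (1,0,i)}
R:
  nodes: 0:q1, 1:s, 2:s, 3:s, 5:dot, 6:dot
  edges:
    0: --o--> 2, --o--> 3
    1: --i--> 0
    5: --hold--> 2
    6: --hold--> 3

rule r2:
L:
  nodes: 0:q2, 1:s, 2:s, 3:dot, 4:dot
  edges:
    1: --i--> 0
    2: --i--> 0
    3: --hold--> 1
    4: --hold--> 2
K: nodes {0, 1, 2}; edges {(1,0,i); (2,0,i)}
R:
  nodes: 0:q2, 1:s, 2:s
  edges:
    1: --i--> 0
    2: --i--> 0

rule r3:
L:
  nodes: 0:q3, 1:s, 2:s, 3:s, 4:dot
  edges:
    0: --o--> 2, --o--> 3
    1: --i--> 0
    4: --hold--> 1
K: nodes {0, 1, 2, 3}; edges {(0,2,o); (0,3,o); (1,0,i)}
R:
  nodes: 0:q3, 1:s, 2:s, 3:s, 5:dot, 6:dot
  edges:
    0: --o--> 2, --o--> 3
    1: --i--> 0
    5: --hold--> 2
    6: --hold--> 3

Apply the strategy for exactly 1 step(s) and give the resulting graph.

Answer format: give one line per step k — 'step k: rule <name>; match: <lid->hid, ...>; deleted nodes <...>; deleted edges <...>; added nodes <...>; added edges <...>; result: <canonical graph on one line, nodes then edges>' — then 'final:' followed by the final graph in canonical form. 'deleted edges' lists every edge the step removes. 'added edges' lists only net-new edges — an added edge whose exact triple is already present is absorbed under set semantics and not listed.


step 1: rule r1; match: 0->7, 1->3, 2->0, 3->5, 4->18; deleted nodes 18; deleted edges (18,3,hold); added nodes 22, 23; added edges (22,0,hold); (23,5,hold); result: nodes: 0:s, 3:s, 4:s, 5:s, 7:q1, 9:q2, 11:q3, 13:dot, 19:dot, 21:dot, 22:dot, 23:dot edges: (3,7,i); (3,9,i); (3,11,i); (4,9,i); (7,0,o); (7,5,o); (11,4,o); (11,5,o); (13,5,hold); (19,3,hold); (21,3,hold); (22,0,hold); (23,5,hold)
final:
nodes: 0:s, 3:s, 4:s, 5:s, 7:q1, 9:q2, 11:q3, 13:dot, 19:dot, 21:dot, 22:dot, 23:dot
edges: (3,7,i); (3,9,i); (3,11,i); (4,9,i); (7,0,o); (7,5,o); (11,4,o); (11,5,o); (13,5,hold); (19,3,hold); (21,3,hold); (22,0,hold); (23,5,hold)
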